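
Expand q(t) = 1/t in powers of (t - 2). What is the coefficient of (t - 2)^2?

1/8

q(2) = 1/2
q′(2) = -1/4
q′′(2) = 1/4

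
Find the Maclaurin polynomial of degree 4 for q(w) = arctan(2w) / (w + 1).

Multiply the numerator's expansion by the denominator's geometric series.

2*w^4/3 - 2*w^3/3 - 2*w^2 + 2*w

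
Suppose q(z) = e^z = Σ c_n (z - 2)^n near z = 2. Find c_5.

Compute the successive derivatives at the expansion point and divide by k!.
[(z - 2)^0] = e^(2);  [(z - 2)^1] = e^(2);  [(z - 2)^2] = e^(2)/2;  [(z - 2)^3] = e^(2)/6;  [(z - 2)^4] = e^(2)/24;  [(z - 2)^5] = e^(2)/120.
So c_5 = q^(5)(2)/5! = e^(2)/120.

e^(2)/120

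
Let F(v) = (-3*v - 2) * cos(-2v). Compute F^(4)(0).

-32

Distribute the polynomial across the series and collect like powers.
The coefficient of v^4 in the expansion is -4/3, so F^(4)(0) = 4! * (-4/3) = -32.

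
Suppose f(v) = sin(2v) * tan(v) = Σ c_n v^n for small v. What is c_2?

Write out both Maclaurin series and multiply, keeping only the needed powers.

2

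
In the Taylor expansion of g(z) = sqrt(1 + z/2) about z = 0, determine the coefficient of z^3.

1/128

g(0) = 1
g′(0) = 1/4
g′′(0) = -1/16
g′′′(0) = 3/64
So c_3 = g′′′(0)/3! = 1/128.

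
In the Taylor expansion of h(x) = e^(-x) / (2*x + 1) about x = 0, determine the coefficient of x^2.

Multiply the numerator's expansion by the denominator's geometric series.
[x^0] = 1;  [x^1] = -3;  [x^2] = 13/2.
So c_2 = h′′(0)/2! = 13/2.

13/2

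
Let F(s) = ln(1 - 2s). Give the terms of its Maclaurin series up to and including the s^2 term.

[s^0] = 0;  [s^1] = -2;  [s^2] = -2.

-2*s^2 - 2*s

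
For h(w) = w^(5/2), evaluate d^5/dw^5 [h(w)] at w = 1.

From the series, [(w - 1)^5] h = 3/256; multiply by 5! = 120 to get 45/32.

45/32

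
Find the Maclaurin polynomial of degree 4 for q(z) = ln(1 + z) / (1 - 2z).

77*z^4/12 + 10*z^3/3 + 3*z^2/2 + z

Take the Cauchy product of the two expansions.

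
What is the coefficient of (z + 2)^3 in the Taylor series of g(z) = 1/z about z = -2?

g(-2) = -1/2
g′(-2) = -1/4
g′′(-2) = -1/4
g′′′(-2) = -3/8

-1/16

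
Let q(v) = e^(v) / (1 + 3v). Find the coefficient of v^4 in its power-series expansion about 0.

Take the Cauchy product of the two expansions.
q(0) = 1
q′(0) = -2
q′′(0) = 13
q′′′(0) = -116
q^(4)(0) = 1393
So c_4 = q^(4)(0)/4! = 1393/24.

1393/24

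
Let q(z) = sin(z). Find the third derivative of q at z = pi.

1

The coefficient of (z - pi)^3 in the expansion is 1/6, so q′′′(pi) = 3! * (1/6) = 1.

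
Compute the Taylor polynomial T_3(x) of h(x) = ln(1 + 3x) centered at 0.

9*x^3 - 9*x^2/2 + 3*x

Use the known series and substitute for the argument.
[x^0] = 0;  [x^1] = 3;  [x^2] = -9/2;  [x^3] = 9.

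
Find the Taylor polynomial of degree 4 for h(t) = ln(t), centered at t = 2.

Use the known series and substitute for the argument.
[(t - 2)^0] = ln(2);  [(t - 2)^1] = 1/2;  [(t - 2)^2] = -1/8;  [(t - 2)^3] = 1/24;  [(t - 2)^4] = -1/64.

-(t - 2)^4/64 + (t - 2)^3/24 - (t - 2)^2/8 + (t - 2)/2 + ln(2)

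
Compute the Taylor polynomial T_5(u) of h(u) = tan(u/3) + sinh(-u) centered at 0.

-227*u^5/29160 - 25*u^3/162 - 2*u/3

Combine the two series term by term.
[u^0] = 0;  [u^1] = -2/3;  [u^2] = 0;  [u^3] = -25/162;  [u^4] = 0;  [u^5] = -227/29160.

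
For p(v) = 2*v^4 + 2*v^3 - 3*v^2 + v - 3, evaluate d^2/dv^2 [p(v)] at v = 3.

246

The coefficient of (v - 3)^2 in the expansion is 123, so p′′(3) = 2! * (123) = 246.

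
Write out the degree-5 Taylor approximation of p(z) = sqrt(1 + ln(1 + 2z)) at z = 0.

1609*z^5/120 - 143*z^4/24 + 17*z^3/6 - 3*z^2/2 + z + 1

Let u equal the inner series; expand the outer function in u and truncate.
[z^0] = 1;  [z^1] = 1;  [z^2] = -3/2;  [z^3] = 17/6;  [z^4] = -143/24;  [z^5] = 1609/120.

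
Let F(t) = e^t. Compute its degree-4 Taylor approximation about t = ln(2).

(t - ln(2))^4/12 + (t - ln(2))^3/3 + (t - ln(2))^2 + 2*(t - ln(2)) + 2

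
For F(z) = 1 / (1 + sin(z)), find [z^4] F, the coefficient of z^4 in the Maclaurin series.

Expand as Σ (-1)^k u^k with u equal to the inner function's series.
F(0) = 1
F′(0) = -1
F′′(0) = 2
F′′′(0) = -5
F^(4)(0) = 16
So c_4 = F^(4)(0)/4! = 2/3.

2/3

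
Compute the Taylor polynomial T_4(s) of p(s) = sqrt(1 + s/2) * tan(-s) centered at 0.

Expand each factor separately, then convolve coefficients.
[s^0] = 0;  [s^1] = -1;  [s^2] = -1/4;  [s^3] = -29/96;  [s^4] = -35/384.

-35*s^4/384 - 29*s^3/96 - s^2/4 - s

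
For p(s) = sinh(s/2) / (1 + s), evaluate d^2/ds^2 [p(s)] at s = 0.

Multiply the two series term by term and collect like powers.
The coefficient of s^2 in the expansion is -1/2, so p′′(0) = 2! * (-1/2) = -1.

-1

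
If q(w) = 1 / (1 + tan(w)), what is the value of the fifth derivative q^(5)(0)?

Use the geometric series for the reciprocal, then substitute.
From the series, [w^5] q = -32/15; multiply by 5! = 120 to get -256.

-256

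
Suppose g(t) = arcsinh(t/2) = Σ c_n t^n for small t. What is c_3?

Differentiate repeatedly and evaluate at the center.
[t^0] = 0;  [t^1] = 1/2;  [t^2] = 0;  [t^3] = -1/48.

-1/48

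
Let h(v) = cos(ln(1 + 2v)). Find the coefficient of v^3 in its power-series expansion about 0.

Substitute the inner expansion into the outer series and collect powers.
h(0) = 1
h′(0) = 0
h′′(0) = -4
h′′′(0) = 24
So c_3 = h′′′(0)/3! = 4.

4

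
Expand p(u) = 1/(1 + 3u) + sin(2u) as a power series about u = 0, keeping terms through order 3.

Add the two expansions coefficient-wise.
[u^0] = 1;  [u^1] = -1;  [u^2] = 9;  [u^3] = -85/3.

-85*u^3/3 + 9*u^2 - u + 1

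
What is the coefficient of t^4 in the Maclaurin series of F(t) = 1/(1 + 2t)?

16

[t^0] = 1;  [t^1] = -2;  [t^2] = 4;  [t^3] = -8;  [t^4] = 16.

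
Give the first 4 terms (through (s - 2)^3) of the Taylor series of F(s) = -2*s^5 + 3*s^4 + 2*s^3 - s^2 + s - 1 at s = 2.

Differentiate repeatedly and evaluate at the center.
[(s - 2)^0] = -3;  [(s - 2)^1] = -43;  [(s - 2)^2] = -77;  [(s - 2)^3] = -54.

-54*(s - 2)^3 - 77*(s - 2)^2 - 43*(s - 2) - 3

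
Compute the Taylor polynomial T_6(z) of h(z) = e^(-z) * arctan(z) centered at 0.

Expand each factor separately, then convolve coefficients.

-11*z^6/72 + 3*z^5/40 + z^4/6 + z^3/6 - z^2 + z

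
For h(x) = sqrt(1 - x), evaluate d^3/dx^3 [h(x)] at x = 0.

-3/8

Use the known series and substitute for the argument.
The coefficient of x^3 in the expansion is -1/16, so h′′′(0) = 3! * (-1/16) = -3/8.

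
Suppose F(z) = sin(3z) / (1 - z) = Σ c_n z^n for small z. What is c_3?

Take the Cauchy product of the two expansions.
F(0) = 0
F′(0) = 3
F′′(0) = 6
F′′′(0) = -9
Then c_k = F^(k)(0)/k! gives each Taylor coefficient.

-3/2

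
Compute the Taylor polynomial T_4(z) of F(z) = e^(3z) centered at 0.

27*z^4/8 + 9*z^3/2 + 9*z^2/2 + 3*z + 1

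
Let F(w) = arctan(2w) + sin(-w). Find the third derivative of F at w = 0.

Add the two expansions coefficient-wise.
From the series, [w^3] F = -5/2; multiply by 3! = 6 to get -15.

-15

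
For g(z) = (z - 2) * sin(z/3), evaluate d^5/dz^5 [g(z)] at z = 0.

-2/243

Shift and add copies of the series according to the polynomial's terms.
The coefficient of z^5 in the expansion is -1/14580, so g^(5)(0) = 5! * (-1/14580) = -2/243.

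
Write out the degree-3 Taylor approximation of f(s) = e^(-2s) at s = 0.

Differentiate repeatedly and evaluate at the center.
[s^0] = 1;  [s^1] = -2;  [s^2] = 2;  [s^3] = -4/3.

-4*s^3/3 + 2*s^2 - 2*s + 1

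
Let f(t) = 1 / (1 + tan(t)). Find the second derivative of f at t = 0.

2

Expand as Σ (-1)^k u^k with u equal to the inner function's series.
The coefficient of t^2 in the expansion is 1, so f′′(0) = 2! * (1) = 2.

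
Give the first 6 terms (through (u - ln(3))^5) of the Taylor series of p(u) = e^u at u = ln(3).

(u - ln(3))^5/40 + (u - ln(3))^4/8 + (u - ln(3))^3/2 + 3*(u - ln(3))^2/2 + 3*(u - ln(3)) + 3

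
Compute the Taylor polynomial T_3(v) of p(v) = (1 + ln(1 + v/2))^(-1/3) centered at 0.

-41*v^3/648 + 7*v^2/72 - v/6 + 1

Let u equal the inner series; expand the outer function in u and truncate.
p(0) = 1
p′(0) = -1/6
p′′(0) = 7/36
p′′′(0) = -41/108
The Taylor polynomial is Σ p^(k)(0)/k! · v^k.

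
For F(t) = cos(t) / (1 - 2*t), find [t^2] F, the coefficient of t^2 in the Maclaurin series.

7/2

Multiply the numerator's expansion by the denominator's geometric series.
[t^0] = 1;  [t^1] = 2;  [t^2] = 7/2.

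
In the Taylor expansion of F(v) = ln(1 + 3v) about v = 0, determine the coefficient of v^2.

-9/2

F(0) = 0
F′(0) = 3
F′′(0) = -9
The Taylor polynomial is Σ F^(k)(0)/k! · v^k.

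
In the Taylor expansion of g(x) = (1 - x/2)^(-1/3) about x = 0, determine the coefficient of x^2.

1/18

g(0) = 1
g′(0) = 1/6
g′′(0) = 1/9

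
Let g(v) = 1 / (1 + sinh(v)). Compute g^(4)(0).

32

Use the geometric series for the reciprocal, then substitute.
The coefficient of v^4 in the expansion is 4/3, so g^(4)(0) = 4! * (4/3) = 32.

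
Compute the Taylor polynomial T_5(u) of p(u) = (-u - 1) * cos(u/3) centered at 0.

-u^5/1944 - u^4/1944 + u^3/18 + u^2/18 - u - 1

Distribute the polynomial across the series and collect like powers.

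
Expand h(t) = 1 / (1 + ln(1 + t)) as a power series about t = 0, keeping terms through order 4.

11*t^4/3 - 7*t^3/3 + 3*t^2/2 - t + 1

Expand as Σ (-1)^k u^k with u equal to the inner function's series.
h(0) = 1
h′(0) = -1
h′′(0) = 3
h′′′(0) = -14
h^(4)(0) = 88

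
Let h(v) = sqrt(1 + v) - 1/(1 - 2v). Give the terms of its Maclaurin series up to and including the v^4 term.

-2053*v^4/128 - 127*v^3/16 - 33*v^2/8 - 3*v/2

Combine the two series term by term.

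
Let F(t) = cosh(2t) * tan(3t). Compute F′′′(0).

Take the Cauchy product of the two expansions.
From the series, [t^3] F = 15; multiply by 3! = 6 to get 90.

90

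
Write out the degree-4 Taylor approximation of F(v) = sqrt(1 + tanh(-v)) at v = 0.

Substitute the inner expansion into the outer series and collect powers.
F(0) = 1
F′(0) = -1/2
F′′(0) = -1/4
F′′′(0) = 5/8
F^(4)(0) = 17/16
The Taylor polynomial is Σ F^(k)(0)/k! · v^k.

17*v^4/384 + 5*v^3/48 - v^2/8 - v/2 + 1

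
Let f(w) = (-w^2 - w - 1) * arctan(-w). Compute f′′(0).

Shift and add copies of the series according to the polynomial's terms.
The coefficient of w^2 in the expansion is 1, so f′′(0) = 2! * (1) = 2.

2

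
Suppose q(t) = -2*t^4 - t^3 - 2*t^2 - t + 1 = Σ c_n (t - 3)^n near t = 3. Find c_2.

-119

Use the known series and substitute for the argument.
q(3) = -209
q′(3) = -256
q′′(3) = -238
The Taylor polynomial is Σ q^(k)(3)/k! · (t - 3)^k.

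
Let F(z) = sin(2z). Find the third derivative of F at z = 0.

From the series, [z^3] F = -4/3; multiply by 3! = 6 to get -8.

-8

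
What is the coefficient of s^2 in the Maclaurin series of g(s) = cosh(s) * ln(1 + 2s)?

-2

Write out both Maclaurin series and multiply, keeping only the needed powers.
g(0) = 0
g′(0) = 2
g′′(0) = -4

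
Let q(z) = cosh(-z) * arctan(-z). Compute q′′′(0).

-1

Take the Cauchy product of the two expansions.
From the series, [z^3] q = -1/6; multiply by 3! = 6 to get -1.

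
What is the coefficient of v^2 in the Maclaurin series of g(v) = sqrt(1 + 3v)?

-9/8

Apply the Taylor formula c_k = f^(k)(a)/k!.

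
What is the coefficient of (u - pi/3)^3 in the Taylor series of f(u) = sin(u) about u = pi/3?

f(pi/3) = sqrt(3)/2
f′(pi/3) = 1/2
f′′(pi/3) = -sqrt(3)/2
f′′′(pi/3) = -1/2

-1/12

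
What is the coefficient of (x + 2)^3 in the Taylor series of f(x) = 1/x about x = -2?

-1/16

Use the known series and substitute for the argument.
f(-2) = -1/2
f′(-2) = -1/4
f′′(-2) = -1/4
f′′′(-2) = -3/8
The Taylor polynomial is Σ f^(k)(-2)/k! · (x + 2)^k.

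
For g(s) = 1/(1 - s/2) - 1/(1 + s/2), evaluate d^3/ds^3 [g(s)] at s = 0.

3/2

Expand each term separately and add.
From the series, [s^3] g = 1/4; multiply by 3! = 6 to get 3/2.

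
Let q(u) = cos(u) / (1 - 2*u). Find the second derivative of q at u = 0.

7

Expand 1/(denominator) as a geometric series and multiply by the numerator's series.
From the series, [u^2] q = 7/2; multiply by 2! = 2 to get 7.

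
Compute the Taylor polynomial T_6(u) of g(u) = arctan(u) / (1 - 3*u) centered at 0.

1173*u^6/5 + 391*u^5/5 + 26*u^4 + 26*u^3/3 + 3*u^2 + u

Multiply the numerator's expansion by the denominator's geometric series.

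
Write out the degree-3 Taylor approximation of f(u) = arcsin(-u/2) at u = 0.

-u^3/48 - u/2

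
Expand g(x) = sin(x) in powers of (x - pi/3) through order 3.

Differentiate repeatedly and evaluate at the center.
g(pi/3) = sqrt(3)/2
g′(pi/3) = 1/2
g′′(pi/3) = -sqrt(3)/2
g′′′(pi/3) = -1/2

-(x - pi/3)^3/12 - sqrt(3)*(x - pi/3)^2/4 + (x - pi/3)/2 + sqrt(3)/2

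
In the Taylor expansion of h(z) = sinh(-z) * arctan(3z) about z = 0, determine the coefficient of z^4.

17/2

Take the Cauchy product of the two expansions.
[z^0] = 0;  [z^1] = 0;  [z^2] = -3;  [z^3] = 0;  [z^4] = 17/2.
So c_4 = h^(4)(0)/4! = 17/2.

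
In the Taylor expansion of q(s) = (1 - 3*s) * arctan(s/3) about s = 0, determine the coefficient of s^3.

Shift and add copies of the series according to the polynomial's terms.
q(0) = 0
q′(0) = 1/3
q′′(0) = -2
q′′′(0) = -2/27
Then c_k = q^(k)(0)/k! gives each Taylor coefficient.

-1/81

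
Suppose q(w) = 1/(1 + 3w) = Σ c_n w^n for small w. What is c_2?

9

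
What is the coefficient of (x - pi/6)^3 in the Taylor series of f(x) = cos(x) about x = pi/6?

1/12

f(pi/6) = sqrt(3)/2
f′(pi/6) = -1/2
f′′(pi/6) = -sqrt(3)/2
f′′′(pi/6) = 1/2
So c_3 = f′′′(pi/6)/3! = 1/12.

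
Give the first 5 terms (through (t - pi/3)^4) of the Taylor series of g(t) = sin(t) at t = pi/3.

g(pi/3) = sqrt(3)/2
g′(pi/3) = 1/2
g′′(pi/3) = -sqrt(3)/2
g′′′(pi/3) = -1/2
g^(4)(pi/3) = sqrt(3)/2
Dividing each by k! gives the coefficients c_0, ..., c_4.

sqrt(3)*(t - pi/3)^4/48 - (t - pi/3)^3/12 - sqrt(3)*(t - pi/3)^2/4 + (t - pi/3)/2 + sqrt(3)/2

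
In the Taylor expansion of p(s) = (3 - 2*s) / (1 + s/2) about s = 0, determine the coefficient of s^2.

Shift and add copies of the series according to the polynomial's terms.
[s^0] = 3;  [s^1] = -7/2;  [s^2] = 7/4.
So c_2 = p′′(0)/2! = 7/4.

7/4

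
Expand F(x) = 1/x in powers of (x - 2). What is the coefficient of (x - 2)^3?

-1/16

Apply the Taylor formula c_k = f^(k)(a)/k!.
F(2) = 1/2
F′(2) = -1/4
F′′(2) = 1/4
F′′′(2) = -3/8
So c_3 = F′′′(2)/3! = -1/16.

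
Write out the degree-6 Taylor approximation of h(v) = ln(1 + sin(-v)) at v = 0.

-v^6/45 - v^5/24 - v^4/12 - v^3/6 - v^2/2 - v

Plug the Maclaurin series of the inner function into that of the outer and collect terms.
h(0) = 0
h′(0) = -1
h′′(0) = -1
h′′′(0) = -1
h^(4)(0) = -2
h^(5)(0) = -5
h^(6)(0) = -16
Then c_k = h^(k)(0)/k! gives each Taylor coefficient.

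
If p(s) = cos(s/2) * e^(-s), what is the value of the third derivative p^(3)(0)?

Take the Cauchy product of the two expansions.
From the series, [s^3] p = -1/24; multiply by 3! = 6 to get -1/4.

-1/4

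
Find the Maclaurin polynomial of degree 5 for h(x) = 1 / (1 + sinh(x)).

Use the geometric series for the reciprocal, then substitute.
h(0) = 1
h′(0) = -1
h′′(0) = 2
h′′′(0) = -7
h^(4)(0) = 32
h^(5)(0) = -181

-181*x^5/120 + 4*x^4/3 - 7*x^3/6 + x^2 - x + 1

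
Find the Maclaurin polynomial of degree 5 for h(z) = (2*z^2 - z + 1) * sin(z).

Multiply each power in the prefactor through the base expansion.
h(0) = 0
h′(0) = 1
h′′(0) = -2
h′′′(0) = 11
h^(4)(0) = 4
h^(5)(0) = -39
Dividing each by k! gives the coefficients c_0, ..., c_5.

-13*z^5/40 + z^4/6 + 11*z^3/6 - z^2 + z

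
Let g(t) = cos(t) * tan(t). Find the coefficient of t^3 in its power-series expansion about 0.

-1/6

Write out both Maclaurin series and multiply, keeping only the needed powers.
g(0) = 0
g′(0) = 1
g′′(0) = 0
g′′′(0) = -1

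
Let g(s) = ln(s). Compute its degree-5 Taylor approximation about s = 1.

(s - 1)^5/5 - (s - 1)^4/4 + (s - 1)^3/3 - (s - 1)^2/2 + (s - 1)

[(s - 1)^0] = 0;  [(s - 1)^1] = 1;  [(s - 1)^2] = -1/2;  [(s - 1)^3] = 1/3;  [(s - 1)^4] = -1/4;  [(s - 1)^5] = 1/5.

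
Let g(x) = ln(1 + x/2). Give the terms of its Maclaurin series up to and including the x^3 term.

x^3/24 - x^2/8 + x/2

Apply the Taylor formula c_k = f^(k)(a)/k!.
[x^0] = 0;  [x^1] = 1/2;  [x^2] = -1/8;  [x^3] = 1/24.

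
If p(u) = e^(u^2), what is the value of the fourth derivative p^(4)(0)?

12

Apply the Taylor formula c_k = f^(k)(a)/k!.
The coefficient of u^4 in the expansion is 1/2, so p^(4)(0) = 4! * (1/2) = 12.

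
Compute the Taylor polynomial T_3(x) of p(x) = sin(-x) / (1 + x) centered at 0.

-5*x^3/6 + x^2 - x

Take the Cauchy product of the two expansions.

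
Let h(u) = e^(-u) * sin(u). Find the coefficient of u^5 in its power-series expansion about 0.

-1/30

Expand each factor separately, then convolve coefficients.
So c_5 = h^(5)(0)/5! = -1/30.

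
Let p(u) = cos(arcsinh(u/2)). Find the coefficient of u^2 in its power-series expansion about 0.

Let u equal the inner series; expand the outer function in u and truncate.
p(0) = 1
p′(0) = 0
p′′(0) = -1/4
Dividing each by k! gives the coefficients c_0, ..., c_2.

-1/8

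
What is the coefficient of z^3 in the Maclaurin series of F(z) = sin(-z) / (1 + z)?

Take the Cauchy product of the two expansions.
F(0) = 0
F′(0) = -1
F′′(0) = 2
F′′′(0) = -5
The Taylor polynomial is Σ F^(k)(0)/k! · z^k.

-5/6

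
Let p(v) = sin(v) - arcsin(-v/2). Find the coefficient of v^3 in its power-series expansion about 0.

Expand each term separately and add.
p(0) = 0
p′(0) = 3/2
p′′(0) = 0
p′′′(0) = -7/8
The Taylor polynomial is Σ p^(k)(0)/k! · v^k.

-7/48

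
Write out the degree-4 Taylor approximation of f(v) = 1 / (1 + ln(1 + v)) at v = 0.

11*v^4/3 - 7*v^3/3 + 3*v^2/2 - v + 1

Write 1/(1+u) = 1 - u + u^2 - u^3 + ... and substitute the series for u.
f(0) = 1
f′(0) = -1
f′′(0) = 3
f′′′(0) = -14
f^(4)(0) = 88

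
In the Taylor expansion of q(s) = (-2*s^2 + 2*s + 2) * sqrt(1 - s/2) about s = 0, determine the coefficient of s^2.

Multiply each power in the prefactor through the base expansion.
[s^0] = 2;  [s^1] = 3/2;  [s^2] = -41/16.

-41/16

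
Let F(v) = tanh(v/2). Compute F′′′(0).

Differentiate repeatedly and evaluate at the center.
The coefficient of v^3 in the expansion is -1/24, so F′′′(0) = 3! * (-1/24) = -1/4.

-1/4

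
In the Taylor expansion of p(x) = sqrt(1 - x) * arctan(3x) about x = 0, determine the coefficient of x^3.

-75/8

Multiply the two series term by term and collect like powers.
p(0) = 0
p′(0) = 3
p′′(0) = -3
p′′′(0) = -225/4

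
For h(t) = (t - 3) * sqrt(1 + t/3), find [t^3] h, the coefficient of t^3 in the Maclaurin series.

Shift and add copies of the series according to the polynomial's terms.
h(0) = -3
h′(0) = 1/2
h′′(0) = 5/12
h′′′(0) = -1/8

-1/48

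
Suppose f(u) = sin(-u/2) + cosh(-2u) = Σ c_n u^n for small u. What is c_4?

2/3

Add the two expansions coefficient-wise.
[u^0] = 1;  [u^1] = -1/2;  [u^2] = 2;  [u^3] = 1/48;  [u^4] = 2/3.
So c_4 = f^(4)(0)/4! = 2/3.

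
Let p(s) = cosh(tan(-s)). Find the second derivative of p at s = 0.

1

Compose series: expand the inner function first, then feed it into the outer expansion.
The coefficient of s^2 in the expansion is 1/2, so p′′(0) = 2! * (1/2) = 1.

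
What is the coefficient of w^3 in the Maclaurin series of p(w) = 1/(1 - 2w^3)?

2

p(0) = 1
p′(0) = 0
p′′(0) = 0
p′′′(0) = 12
Then c_k = p^(k)(0)/k! gives each Taylor coefficient.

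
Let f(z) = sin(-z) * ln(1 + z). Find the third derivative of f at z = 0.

Expand each factor separately, then convolve coefficients.
The coefficient of z^3 in the expansion is 1/2, so f′′′(0) = 3! * (1/2) = 3.

3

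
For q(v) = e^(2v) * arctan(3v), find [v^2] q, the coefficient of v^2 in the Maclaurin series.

Write out both Maclaurin series and multiply, keeping only the needed powers.
[v^0] = 0;  [v^1] = 3;  [v^2] = 6.
So c_2 = q′′(0)/2! = 6.

6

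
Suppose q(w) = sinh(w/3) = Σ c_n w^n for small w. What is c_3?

1/162

q(0) = 0
q′(0) = 1/3
q′′(0) = 0
q′′′(0) = 1/27
The Taylor polynomial is Σ q^(k)(0)/k! · w^k.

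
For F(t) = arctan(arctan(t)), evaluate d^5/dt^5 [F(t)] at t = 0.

Substitute the inner expansion into the outer series and collect powers.
The coefficient of t^5 in the expansion is 11/15, so F^(5)(0) = 5! * (11/15) = 88.

88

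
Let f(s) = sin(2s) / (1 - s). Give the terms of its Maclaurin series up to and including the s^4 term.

Multiply the numerator's expansion by the denominator's geometric series.
f(0) = 0
f′(0) = 2
f′′(0) = 4
f′′′(0) = 4
f^(4)(0) = 16

2*s^4/3 + 2*s^3/3 + 2*s^2 + 2*s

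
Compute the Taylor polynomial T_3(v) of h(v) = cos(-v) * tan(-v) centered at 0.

Expand each factor separately, then convolve coefficients.
[v^0] = 0;  [v^1] = -1;  [v^2] = 0;  [v^3] = 1/6.

v^3/6 - v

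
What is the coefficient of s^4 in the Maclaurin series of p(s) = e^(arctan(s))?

Substitute the inner expansion into the outer series and collect powers.
p(0) = 1
p′(0) = 1
p′′(0) = 1
p′′′(0) = -1
p^(4)(0) = -7
Dividing each by k! gives the coefficients c_0, ..., c_4.

-7/24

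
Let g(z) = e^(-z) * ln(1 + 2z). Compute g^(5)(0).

Multiply the two series term by term and collect like powers.
From the series, [z^5] g = 243/20; multiply by 5! = 120 to get 1458.

1458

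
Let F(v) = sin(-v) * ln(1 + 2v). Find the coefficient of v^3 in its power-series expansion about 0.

2

Expand each factor separately, then convolve coefficients.
F(0) = 0
F′(0) = 0
F′′(0) = -4
F′′′(0) = 12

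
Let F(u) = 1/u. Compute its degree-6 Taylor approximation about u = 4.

(u - 4)^6/16384 - (u - 4)^5/4096 + (u - 4)^4/1024 - (u - 4)^3/256 + (u - 4)^2/64 - (u - 4)/16 + 1/4

F(4) = 1/4
F′(4) = -1/16
F′′(4) = 1/32
F′′′(4) = -3/128
F^(4)(4) = 3/128
F^(5)(4) = -15/512
F^(6)(4) = 45/1024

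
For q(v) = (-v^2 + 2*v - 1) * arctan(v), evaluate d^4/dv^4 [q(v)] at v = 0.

Multiply each power in the prefactor through the base expansion.
The coefficient of v^4 in the expansion is -2/3, so q^(4)(0) = 4! * (-2/3) = -16.

-16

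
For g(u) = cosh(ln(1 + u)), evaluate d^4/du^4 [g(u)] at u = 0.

12

Plug the Maclaurin series of the inner function into that of the outer and collect terms.
From the series, [u^4] g = 1/2; multiply by 4! = 24 to get 12.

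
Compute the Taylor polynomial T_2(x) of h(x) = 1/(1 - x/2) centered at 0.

Differentiate repeatedly and evaluate at the center.

x^2/4 + x/2 + 1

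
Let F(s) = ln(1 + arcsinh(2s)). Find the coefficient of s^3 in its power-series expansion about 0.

4/3

Compose series: expand the inner function first, then feed it into the outer expansion.
F(0) = 0
F′(0) = 2
F′′(0) = -4
F′′′(0) = 8
Then c_k = F^(k)(0)/k! gives each Taylor coefficient.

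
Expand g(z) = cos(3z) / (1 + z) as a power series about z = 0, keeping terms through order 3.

7*z^3/2 - 7*z^2/2 - z + 1

Expand each factor separately, then convolve coefficients.
g(0) = 1
g′(0) = -1
g′′(0) = -7
g′′′(0) = 21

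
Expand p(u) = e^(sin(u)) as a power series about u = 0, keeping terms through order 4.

-u^4/8 + u^2/2 + u + 1

Let u equal the inner series; expand the outer function in u and truncate.
p(0) = 1
p′(0) = 1
p′′(0) = 1
p′′′(0) = 0
p^(4)(0) = -3
Dividing each by k! gives the coefficients c_0, ..., c_4.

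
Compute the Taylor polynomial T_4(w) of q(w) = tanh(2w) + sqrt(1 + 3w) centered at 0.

Add the two expansions coefficient-wise.
q(0) = 1
q′(0) = 7/2
q′′(0) = -9/4
q′′′(0) = -47/8
q^(4)(0) = -1215/16
Then c_k = q^(k)(0)/k! gives each Taylor coefficient.

-405*w^4/128 - 47*w^3/48 - 9*w^2/8 + 7*w/2 + 1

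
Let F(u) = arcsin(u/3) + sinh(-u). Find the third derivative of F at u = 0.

-26/27

Combine the two series term by term.
The coefficient of u^3 in the expansion is -13/81, so F′′′(0) = 3! * (-13/81) = -26/27.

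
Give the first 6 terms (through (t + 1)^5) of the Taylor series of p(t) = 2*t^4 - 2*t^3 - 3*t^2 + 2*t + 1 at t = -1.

2*(t + 1)^4 - 10*(t + 1)^3 + 15*(t + 1)^2 - 6*(t + 1)

Apply the Taylor formula c_k = f^(k)(a)/k!.
[(t + 1)^0] = 0;  [(t + 1)^1] = -6;  [(t + 1)^2] = 15;  [(t + 1)^3] = -10;  [(t + 1)^4] = 2;  [(t + 1)^5] = 0.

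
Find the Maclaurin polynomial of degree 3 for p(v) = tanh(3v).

-9*v^3 + 3*v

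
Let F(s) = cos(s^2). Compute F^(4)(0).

-12

The coefficient of s^4 in the expansion is -1/2, so F^(4)(0) = 4! * (-1/2) = -12.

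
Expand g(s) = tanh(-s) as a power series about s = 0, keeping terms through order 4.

g(0) = 0
g′(0) = -1
g′′(0) = 0
g′′′(0) = 2
g^(4)(0) = 0

s^3/3 - s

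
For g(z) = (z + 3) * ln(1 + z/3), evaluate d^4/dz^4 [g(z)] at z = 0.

2/27

Distribute the polynomial across the series and collect like powers.
The coefficient of z^4 in the expansion is 1/324, so g^(4)(0) = 4! * (1/324) = 2/27.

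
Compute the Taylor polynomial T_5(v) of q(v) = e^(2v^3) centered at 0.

[v^0] = 1;  [v^1] = 0;  [v^2] = 0;  [v^3] = 2;  [v^4] = 0;  [v^5] = 0.

2*v^3 + 1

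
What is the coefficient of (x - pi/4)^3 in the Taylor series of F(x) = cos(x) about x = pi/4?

sqrt(2)/12

F(pi/4) = sqrt(2)/2
F′(pi/4) = -sqrt(2)/2
F′′(pi/4) = -sqrt(2)/2
F′′′(pi/4) = sqrt(2)/2
So c_3 = F′′′(pi/4)/3! = sqrt(2)/12.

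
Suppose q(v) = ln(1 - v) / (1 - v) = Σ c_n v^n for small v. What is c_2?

-3/2

Multiply the numerator's expansion by the denominator's geometric series.
q(0) = 0
q′(0) = -1
q′′(0) = -3
So c_2 = q′′(0)/2! = -3/2.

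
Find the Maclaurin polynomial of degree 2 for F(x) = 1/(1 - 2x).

4*x^2 + 2*x + 1

Use the known series and substitute for the argument.
[x^0] = 1;  [x^1] = 2;  [x^2] = 4.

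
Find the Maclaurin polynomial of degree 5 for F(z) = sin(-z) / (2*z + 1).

-1841*z^5/120 + 23*z^4/3 - 23*z^3/6 + 2*z^2 - z

Expand 1/(denominator) as a geometric series and multiply by the numerator's series.
F(0) = 0
F′(0) = -1
F′′(0) = 4
F′′′(0) = -23
F^(4)(0) = 184
F^(5)(0) = -1841
The Taylor polynomial is Σ F^(k)(0)/k! · z^k.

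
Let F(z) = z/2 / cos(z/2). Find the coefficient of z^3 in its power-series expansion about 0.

Write the quotient as an unknown series and match coefficients against numerator = denominator · series.
F(0) = 0
F′(0) = 1/2
F′′(0) = 0
F′′′(0) = 3/8
So c_3 = F′′′(0)/3! = 1/16.

1/16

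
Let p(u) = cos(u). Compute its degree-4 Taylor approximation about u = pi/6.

p(pi/6) = sqrt(3)/2
p′(pi/6) = -1/2
p′′(pi/6) = -sqrt(3)/2
p′′′(pi/6) = 1/2
p^(4)(pi/6) = sqrt(3)/2
The Taylor polynomial is Σ p^(k)(pi/6)/k! · (u - pi/6)^k.

sqrt(3)*(u - pi/6)^4/48 + (u - pi/6)^3/12 - sqrt(3)*(u - pi/6)^2/4 - (u - pi/6)/2 + sqrt(3)/2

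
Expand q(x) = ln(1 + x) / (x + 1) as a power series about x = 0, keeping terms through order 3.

Use 1/(1 - r) = Σ r^k on the denominator, then take the Cauchy product.
q(0) = 0
q′(0) = 1
q′′(0) = -3
q′′′(0) = 11

11*x^3/6 - 3*x^2/2 + x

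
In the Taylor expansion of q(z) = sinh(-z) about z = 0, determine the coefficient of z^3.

[z^0] = 0;  [z^1] = -1;  [z^2] = 0;  [z^3] = -1/6.

-1/6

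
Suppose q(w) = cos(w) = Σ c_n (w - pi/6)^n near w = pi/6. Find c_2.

-sqrt(3)/4

q(pi/6) = sqrt(3)/2
q′(pi/6) = -1/2
q′′(pi/6) = -sqrt(3)/2
So c_2 = q′′(pi/6)/2! = -sqrt(3)/4.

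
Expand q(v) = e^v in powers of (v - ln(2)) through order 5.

q(ln(2)) = 2
q′(ln(2)) = 2
q′′(ln(2)) = 2
q′′′(ln(2)) = 2
q^(4)(ln(2)) = 2
q^(5)(ln(2)) = 2

(v - ln(2))^5/60 + (v - ln(2))^4/12 + (v - ln(2))^3/3 + (v - ln(2))^2 + 2*(v - ln(2)) + 2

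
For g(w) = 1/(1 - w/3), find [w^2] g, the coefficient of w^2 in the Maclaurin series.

Use the known series and substitute for the argument.
g(0) = 1
g′(0) = 1/3
g′′(0) = 2/9
So c_2 = g′′(0)/2! = 1/9.

1/9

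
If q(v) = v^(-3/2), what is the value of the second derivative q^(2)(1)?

15/4

From the series, [(v - 1)^2] q = 15/8; multiply by 2! = 2 to get 15/4.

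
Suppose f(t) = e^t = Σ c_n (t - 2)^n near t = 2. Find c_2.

Compute the successive derivatives at the expansion point and divide by k!.
f(2) = e^(2)
f′(2) = e^(2)
f′′(2) = e^(2)
Then c_k = f^(k)(2)/k! gives each Taylor coefficient.

e^(2)/2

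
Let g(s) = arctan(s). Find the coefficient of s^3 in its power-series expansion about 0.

-1/3

Apply the Taylor formula c_k = f^(k)(a)/k!.
g(0) = 0
g′(0) = 1
g′′(0) = 0
g′′′(0) = -2
So c_3 = g′′′(0)/3! = -1/3.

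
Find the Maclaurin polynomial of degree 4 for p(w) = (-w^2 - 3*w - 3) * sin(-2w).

-4*w^4 - 2*w^3 + 6*w^2 + 6*w

Multiply each power in the prefactor through the base expansion.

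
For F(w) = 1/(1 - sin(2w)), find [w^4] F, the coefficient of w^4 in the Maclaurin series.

Plug the Maclaurin series of the inner function into that of the outer and collect terms.
F(0) = 1
F′(0) = 2
F′′(0) = 8
F′′′(0) = 40
F^(4)(0) = 256

32/3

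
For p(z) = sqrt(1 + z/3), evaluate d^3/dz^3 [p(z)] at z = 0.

1/72

The coefficient of z^3 in the expansion is 1/432, so p′′′(0) = 3! * (1/432) = 1/72.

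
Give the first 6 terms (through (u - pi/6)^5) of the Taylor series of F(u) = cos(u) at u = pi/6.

-(u - pi/6)^5/240 + sqrt(3)*(u - pi/6)^4/48 + (u - pi/6)^3/12 - sqrt(3)*(u - pi/6)^2/4 - (u - pi/6)/2 + sqrt(3)/2

Apply the Taylor formula c_k = f^(k)(a)/k!.
[(u - pi/6)^0] = sqrt(3)/2;  [(u - pi/6)^1] = -1/2;  [(u - pi/6)^2] = -sqrt(3)/4;  [(u - pi/6)^3] = 1/12;  [(u - pi/6)^4] = sqrt(3)/48;  [(u - pi/6)^5] = -1/240.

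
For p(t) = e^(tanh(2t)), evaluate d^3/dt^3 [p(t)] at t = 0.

-8

Let u equal the inner series; expand the outer function in u and truncate.
From the series, [t^3] p = -4/3; multiply by 3! = 6 to get -8.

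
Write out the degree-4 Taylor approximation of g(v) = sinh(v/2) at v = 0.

v^3/48 + v/2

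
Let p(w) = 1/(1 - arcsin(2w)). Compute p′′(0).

8

Plug the Maclaurin series of the inner function into that of the outer and collect terms.
The coefficient of w^2 in the expansion is 4, so p′′(0) = 2! * (4) = 8.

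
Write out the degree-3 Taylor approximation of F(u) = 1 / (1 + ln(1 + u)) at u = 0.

Use the geometric series for the reciprocal, then substitute.
F(0) = 1
F′(0) = -1
F′′(0) = 3
F′′′(0) = -14
Then c_k = F^(k)(0)/k! gives each Taylor coefficient.

-7*u^3/3 + 3*u^2/2 - u + 1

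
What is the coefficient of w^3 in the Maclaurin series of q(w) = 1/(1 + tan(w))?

Let u equal the inner series; expand the outer function in u and truncate.
[w^0] = 1;  [w^1] = -1;  [w^2] = 1;  [w^3] = -4/3.
So c_3 = q′′′(0)/3! = -4/3.

-4/3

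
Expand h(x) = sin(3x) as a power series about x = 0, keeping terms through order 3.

-9*x^3/2 + 3*x

h(0) = 0
h′(0) = 3
h′′(0) = 0
h′′′(0) = -27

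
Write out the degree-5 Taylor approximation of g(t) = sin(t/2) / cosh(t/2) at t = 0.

Divide the numerator series by the denominator series (power-series long division).

3*t^5/320 - t^3/12 + t/2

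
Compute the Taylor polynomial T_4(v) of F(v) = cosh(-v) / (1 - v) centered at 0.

37*v^4/24 + 3*v^3/2 + 3*v^2/2 + v + 1

Multiply the two series term by term and collect like powers.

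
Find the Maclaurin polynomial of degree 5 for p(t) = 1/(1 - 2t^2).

4*t^4 + 2*t^2 + 1

Differentiate repeatedly and evaluate at the center.
p(0) = 1
p′(0) = 0
p′′(0) = 4
p′′′(0) = 0
p^(4)(0) = 96
p^(5)(0) = 0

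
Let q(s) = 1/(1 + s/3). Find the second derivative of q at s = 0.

2/9

The coefficient of s^2 in the expansion is 1/9, so q′′(0) = 2! * (1/9) = 2/9.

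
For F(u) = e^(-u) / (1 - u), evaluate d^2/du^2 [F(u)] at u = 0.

Expand 1/(denominator) as a geometric series and multiply by the numerator's series.
The coefficient of u^2 in the expansion is 1/2, so F′′(0) = 2! * (1/2) = 1.

1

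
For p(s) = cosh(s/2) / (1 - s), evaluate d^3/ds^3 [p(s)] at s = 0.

27/4

Expand each factor separately, then convolve coefficients.
The coefficient of s^3 in the expansion is 9/8, so p′′′(0) = 3! * (9/8) = 27/4.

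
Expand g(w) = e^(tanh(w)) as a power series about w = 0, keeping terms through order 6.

Let u equal the inner series; expand the outer function in u and truncate.
[w^0] = 1;  [w^1] = 1;  [w^2] = 1/2;  [w^3] = -1/6;  [w^4] = -7/24;  [w^5] = -1/40;  [w^6] = 97/720.

97*w^6/720 - w^5/40 - 7*w^4/24 - w^3/6 + w^2/2 + w + 1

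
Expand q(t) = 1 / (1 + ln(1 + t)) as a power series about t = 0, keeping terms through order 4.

Use the geometric series for the reciprocal, then substitute.

11*t^4/3 - 7*t^3/3 + 3*t^2/2 - t + 1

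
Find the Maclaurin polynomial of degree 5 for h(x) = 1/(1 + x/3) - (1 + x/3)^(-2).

Add the two expansions coefficient-wise.
h(0) = 0
h′(0) = 1/3
h′′(0) = -4/9
h′′′(0) = 2/3
h^(4)(0) = -32/27
h^(5)(0) = 200/81
The Taylor polynomial is Σ h^(k)(0)/k! · x^k.

5*x^5/243 - 4*x^4/81 + x^3/9 - 2*x^2/9 + x/3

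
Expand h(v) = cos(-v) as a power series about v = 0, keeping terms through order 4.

v^4/24 - v^2/2 + 1

Use the known series and substitute for the argument.
[v^0] = 1;  [v^1] = 0;  [v^2] = -1/2;  [v^3] = 0;  [v^4] = 1/24.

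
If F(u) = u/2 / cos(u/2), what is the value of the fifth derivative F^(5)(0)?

Invert the denominator's series and multiply.
From the series, [u^5] F = 5/768; multiply by 5! = 120 to get 25/32.

25/32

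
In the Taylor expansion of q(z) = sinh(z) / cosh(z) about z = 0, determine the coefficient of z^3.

Write the quotient as an unknown series and match coefficients against numerator = denominator · series.
[z^0] = 0;  [z^1] = 1;  [z^2] = 0;  [z^3] = -1/3.
So c_3 = q′′′(0)/3! = -1/3.

-1/3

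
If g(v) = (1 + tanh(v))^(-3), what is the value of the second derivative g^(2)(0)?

12

Substitute the inner expansion into the outer series and collect powers.
The coefficient of v^2 in the expansion is 6, so g′′(0) = 2! * (6) = 12.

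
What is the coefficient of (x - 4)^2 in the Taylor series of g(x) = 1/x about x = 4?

g(4) = 1/4
g′(4) = -1/16
g′′(4) = 1/32
Then c_k = g^(k)(4)/k! gives each Taylor coefficient.

1/64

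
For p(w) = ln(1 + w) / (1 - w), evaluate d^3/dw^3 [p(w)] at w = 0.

Write out both Maclaurin series and multiply, keeping only the needed powers.
The coefficient of w^3 in the expansion is 5/6, so p′′′(0) = 3! * (5/6) = 5.

5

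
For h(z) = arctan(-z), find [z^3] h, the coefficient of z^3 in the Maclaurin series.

1/3

[z^0] = 0;  [z^1] = -1;  [z^2] = 0;  [z^3] = 1/3.
So c_3 = h′′′(0)/3! = 1/3.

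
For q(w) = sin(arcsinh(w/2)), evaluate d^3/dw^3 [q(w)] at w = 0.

-1/4

Let u equal the inner series; expand the outer function in u and truncate.
From the series, [w^3] q = -1/24; multiply by 3! = 6 to get -1/4.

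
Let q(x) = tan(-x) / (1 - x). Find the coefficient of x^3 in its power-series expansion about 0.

Multiply the two series term by term and collect like powers.
q(0) = 0
q′(0) = -1
q′′(0) = -2
q′′′(0) = -8

-4/3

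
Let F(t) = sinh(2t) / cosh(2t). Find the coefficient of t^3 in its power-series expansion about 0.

Invert the denominator's series and multiply.

-8/3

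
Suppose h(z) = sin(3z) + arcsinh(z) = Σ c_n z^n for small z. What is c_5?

Combine the two series term by term.
[z^0] = 0;  [z^1] = 4;  [z^2] = 0;  [z^3] = -14/3;  [z^4] = 0;  [z^5] = 21/10.
So c_5 = h^(5)(0)/5! = 21/10.

21/10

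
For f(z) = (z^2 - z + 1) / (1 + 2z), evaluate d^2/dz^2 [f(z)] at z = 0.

Shift and add copies of the series according to the polynomial's terms.
The coefficient of z^2 in the expansion is 7, so f′′(0) = 2! * (7) = 14.

14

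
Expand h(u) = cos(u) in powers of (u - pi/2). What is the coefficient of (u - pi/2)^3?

1/6

h(pi/2) = 0
h′(pi/2) = -1
h′′(pi/2) = 0
h′′′(pi/2) = 1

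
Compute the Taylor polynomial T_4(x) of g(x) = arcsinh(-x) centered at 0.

x^3/6 - x

Use the known series and substitute for the argument.
g(0) = 0
g′(0) = -1
g′′(0) = 0
g′′′(0) = 1
g^(4)(0) = 0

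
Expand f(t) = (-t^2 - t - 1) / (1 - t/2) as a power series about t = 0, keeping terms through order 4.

Distribute the polynomial across the series and collect like powers.
[t^0] = -1;  [t^1] = -3/2;  [t^2] = -7/4;  [t^3] = -7/8;  [t^4] = -7/16.

-7*t^4/16 - 7*t^3/8 - 7*t^2/4 - 3*t/2 - 1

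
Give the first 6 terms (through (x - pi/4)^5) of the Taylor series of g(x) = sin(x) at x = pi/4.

g(pi/4) = sqrt(2)/2
g′(pi/4) = sqrt(2)/2
g′′(pi/4) = -sqrt(2)/2
g′′′(pi/4) = -sqrt(2)/2
g^(4)(pi/4) = sqrt(2)/2
g^(5)(pi/4) = sqrt(2)/2

sqrt(2)*(x - pi/4)^5/240 + sqrt(2)*(x - pi/4)^4/48 - sqrt(2)*(x - pi/4)^3/12 - sqrt(2)*(x - pi/4)^2/4 + sqrt(2)*(x - pi/4)/2 + sqrt(2)/2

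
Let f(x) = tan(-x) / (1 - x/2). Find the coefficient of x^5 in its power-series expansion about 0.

-67/240

Take the Cauchy product of the two expansions.
f(0) = 0
f′(0) = -1
f′′(0) = -1
f′′′(0) = -7/2
f^(4)(0) = -7
f^(5)(0) = -67/2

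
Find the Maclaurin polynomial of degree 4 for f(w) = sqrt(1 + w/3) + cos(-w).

Add the two expansions coefficient-wise.
f(0) = 2
f′(0) = 1/6
f′′(0) = -37/36
f′′′(0) = 1/72
f^(4)(0) = 427/432
Dividing each by k! gives the coefficients c_0, ..., c_4.

427*w^4/10368 + w^3/432 - 37*w^2/72 + w/6 + 2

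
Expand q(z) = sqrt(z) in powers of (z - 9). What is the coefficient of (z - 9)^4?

-5/279936

Use the known series and substitute for the argument.
q(9) = 3
q′(9) = 1/6
q′′(9) = -1/108
q′′′(9) = 1/648
q^(4)(9) = -5/11664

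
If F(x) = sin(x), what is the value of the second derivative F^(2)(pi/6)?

The coefficient of (x - pi/6)^2 in the expansion is -1/4, so F′′(pi/6) = 2! * (-1/4) = -1/2.

-1/2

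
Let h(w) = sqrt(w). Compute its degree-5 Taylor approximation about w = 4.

7*(w - 4)^5/131072 - 5*(w - 4)^4/16384 + (w - 4)^3/512 - (w - 4)^2/64 + (w - 4)/4 + 2

Apply the Taylor formula c_k = f^(k)(a)/k!.
h(4) = 2
h′(4) = 1/4
h′′(4) = -1/32
h′′′(4) = 3/256
h^(4)(4) = -15/2048
h^(5)(4) = 105/16384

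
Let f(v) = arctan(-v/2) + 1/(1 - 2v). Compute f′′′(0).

193/4

Expand each term separately and add.
From the series, [v^3] f = 193/24; multiply by 3! = 6 to get 193/4.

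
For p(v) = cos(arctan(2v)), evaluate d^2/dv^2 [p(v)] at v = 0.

-4

Substitute the inner expansion into the outer series and collect powers.
The coefficient of v^2 in the expansion is -2, so p′′(0) = 2! * (-2) = -4.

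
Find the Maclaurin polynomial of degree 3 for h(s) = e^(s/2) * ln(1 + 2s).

Write out both Maclaurin series and multiply, keeping only the needed powers.

23*s^3/12 - s^2 + 2*s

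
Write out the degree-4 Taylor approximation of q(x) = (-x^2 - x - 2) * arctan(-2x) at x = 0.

-8*x^4/3 - 10*x^3/3 + 2*x^2 + 4*x

Shift and add copies of the series according to the polynomial's terms.
q(0) = 0
q′(0) = 4
q′′(0) = 4
q′′′(0) = -20
q^(4)(0) = -64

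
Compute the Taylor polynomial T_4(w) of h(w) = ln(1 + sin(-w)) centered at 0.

-w^4/12 - w^3/6 - w^2/2 - w

Let u equal the inner series; expand the outer function in u and truncate.
[w^0] = 0;  [w^1] = -1;  [w^2] = -1/2;  [w^3] = -1/6;  [w^4] = -1/12.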